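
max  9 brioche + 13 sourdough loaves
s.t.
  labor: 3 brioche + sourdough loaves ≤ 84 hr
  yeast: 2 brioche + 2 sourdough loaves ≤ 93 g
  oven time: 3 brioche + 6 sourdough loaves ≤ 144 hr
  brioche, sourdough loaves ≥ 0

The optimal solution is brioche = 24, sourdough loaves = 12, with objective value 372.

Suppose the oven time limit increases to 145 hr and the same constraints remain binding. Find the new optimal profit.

374

Check each constraint at x*: labor 84/84 (tight); yeast 72/93 (slack 21); oven time 144/144 (tight).
By complementary slackness, y = 0 for the non-binding constraint.
From A_Bᵀ y = c: 3·y_labor + 3·y_oven time = 9; 1·y_labor + 6·y_oven time = 13.
Solving: y_labor = 1, y_oven time = 2.
Δz = y_oven time·Δb = 2 × (1) = 2, so new z* = 372 + 2 = 374.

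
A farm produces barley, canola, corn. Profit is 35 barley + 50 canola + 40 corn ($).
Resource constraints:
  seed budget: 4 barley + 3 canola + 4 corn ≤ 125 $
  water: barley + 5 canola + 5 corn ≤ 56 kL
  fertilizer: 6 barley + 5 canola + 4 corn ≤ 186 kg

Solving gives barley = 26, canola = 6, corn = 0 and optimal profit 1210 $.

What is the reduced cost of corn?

-5

At the optimum: seed budget uses 122 of 125 (slack = 3); water uses 56 of 56 (binding); fertilizer uses 186 of 186 (binding).
Since seed budget is not tight, its dual is 0.
Dual feasibility on the basic columns requires 1·y_water + 6·y_fertilizer = 35, 5·y_water + 5·y_fertilizer = 50.
→ y_water = 5 and y_fertilizer = 5.
Reduced cost of corn: c₃ − yᵀa₃ = 40 − (5·5 + 5·4) = 40 − 45 = -5.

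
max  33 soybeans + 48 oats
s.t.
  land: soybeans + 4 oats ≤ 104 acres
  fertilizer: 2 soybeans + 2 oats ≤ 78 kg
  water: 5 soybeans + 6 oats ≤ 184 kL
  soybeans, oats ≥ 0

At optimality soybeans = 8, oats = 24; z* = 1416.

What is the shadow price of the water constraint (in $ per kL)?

Binding: land and water. Non-binding: fertilizer (14 unused).
Slack constraints have shadow price 0 (complementary slackness).
The binding rows give the dual system: 1·y_land + 5·y_water = 33 and 4·y_land + 6·y_water = 48.
→ y_land = 3 and y_water = 6.
Shadow price of water = 6.

6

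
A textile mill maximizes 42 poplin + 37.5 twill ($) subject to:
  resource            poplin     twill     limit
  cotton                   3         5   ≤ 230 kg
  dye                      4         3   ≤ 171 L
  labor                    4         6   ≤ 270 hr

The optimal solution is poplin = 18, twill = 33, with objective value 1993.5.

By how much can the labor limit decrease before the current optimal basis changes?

99

Binding constraints: dye, labor. The basis is B = [[4,3],[4,6]] with det 12.
Per unit decrease in labor, x* moves by d = (0.25, -0.3333).
The basis stays optimal until twill reaches 0; allowable decrease = 99 hr.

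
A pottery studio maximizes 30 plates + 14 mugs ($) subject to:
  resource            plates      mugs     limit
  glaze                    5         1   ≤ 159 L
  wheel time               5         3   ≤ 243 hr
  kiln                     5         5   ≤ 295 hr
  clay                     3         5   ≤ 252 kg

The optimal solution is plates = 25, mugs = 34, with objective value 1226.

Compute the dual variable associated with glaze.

At the optimum: glaze uses 159 of 159 (binding); wheel time uses 227 of 243 (slack = 16); kiln uses 295 of 295 (binding); clay uses 245 of 252 (slack = 7).
Since wheel time, clay are not tight, their duals are 0.
Dual feasibility on the basic columns requires 5·y_glaze + 5·y_kiln = 30, 1·y_glaze + 5·y_kiln = 14.
Solving: y_glaze = 4, y_kiln = 2.
Shadow price of glaze = 4.

4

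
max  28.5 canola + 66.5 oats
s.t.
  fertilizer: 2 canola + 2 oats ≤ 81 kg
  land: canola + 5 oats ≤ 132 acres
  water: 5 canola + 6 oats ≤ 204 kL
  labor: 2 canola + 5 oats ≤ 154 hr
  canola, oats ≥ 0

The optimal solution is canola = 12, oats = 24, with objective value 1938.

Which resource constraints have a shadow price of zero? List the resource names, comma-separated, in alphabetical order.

fertilizer, labor

fertilizer: 72/81 (slack 9)
land: 132/132 (binding)
water: 204/204 (binding)
labor: 144/154 (slack 10)
By complementary slackness, a constraint with positive slack has shadow price 0 → fertilizer, labor.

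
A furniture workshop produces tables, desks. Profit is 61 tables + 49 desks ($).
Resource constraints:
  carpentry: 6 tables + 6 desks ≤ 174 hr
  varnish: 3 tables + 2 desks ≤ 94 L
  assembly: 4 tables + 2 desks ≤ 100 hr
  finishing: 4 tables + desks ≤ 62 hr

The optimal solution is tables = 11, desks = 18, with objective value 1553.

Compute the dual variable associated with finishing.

At the optimum: carpentry uses 174 of 174 (binding); varnish uses 69 of 94 (slack = 25); assembly uses 80 of 100 (slack = 20); finishing uses 62 of 62 (binding).
Slack constraints have shadow price 0 (complementary slackness).
Dual feasibility on the basic columns requires 6·y_carpentry + 4·y_finishing = 61, 6·y_carpentry + 1·y_finishing = 49.
This yields shadow prices y_carpentry = 7.5, y_finishing = 4.
Shadow price of finishing = 4.

4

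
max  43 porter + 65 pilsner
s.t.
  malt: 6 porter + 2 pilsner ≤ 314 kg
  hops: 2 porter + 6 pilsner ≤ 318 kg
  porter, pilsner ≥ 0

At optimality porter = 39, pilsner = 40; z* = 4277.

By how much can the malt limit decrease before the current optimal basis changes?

208

Binding constraints: malt, hops. The basis is B = [[6,2],[2,6]] with det 32.
Per unit decrease in malt, x* moves by d = (-0.1875, 0.0625).
The basis stays optimal until porter reaches 0; allowable decrease = 208 kg.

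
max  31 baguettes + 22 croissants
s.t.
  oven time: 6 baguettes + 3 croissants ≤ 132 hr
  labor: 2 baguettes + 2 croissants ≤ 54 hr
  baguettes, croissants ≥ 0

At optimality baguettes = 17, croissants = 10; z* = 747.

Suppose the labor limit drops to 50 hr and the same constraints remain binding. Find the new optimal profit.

721

At the optimum: oven time uses 132 of 132 (binding); labor uses 54 of 54 (binding).
From A_Bᵀ y = c: 6·y_oven time + 2·y_labor = 31; 3·y_oven time + 2·y_labor = 22.
Solving: y_oven time = 3, y_labor = 6.5.
Δz = y_labor·Δb = 6.5 × (-4) = -26, so new z* = 747 − 26 = 721.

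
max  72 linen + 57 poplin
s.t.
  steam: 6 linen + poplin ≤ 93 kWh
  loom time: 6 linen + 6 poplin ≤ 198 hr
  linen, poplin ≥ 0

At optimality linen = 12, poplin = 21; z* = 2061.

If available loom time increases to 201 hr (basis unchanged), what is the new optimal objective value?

2088

Both steam and loom time are binding at x*.
The binding rows give the dual system: 6·y_steam + 6·y_loom time = 72 and 1·y_steam + 6·y_loom time = 57.
This yields shadow prices y_steam = 3, y_loom time = 9.
Δz = y_loom time·Δb = 9 × (3) = 27, so new z* = 2061 + 27 = 2088.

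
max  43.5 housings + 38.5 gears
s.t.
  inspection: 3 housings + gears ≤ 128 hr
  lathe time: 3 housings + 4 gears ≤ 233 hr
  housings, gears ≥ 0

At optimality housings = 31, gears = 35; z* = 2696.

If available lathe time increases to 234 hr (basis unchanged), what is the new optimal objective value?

Check each constraint at x*: inspection 128/128 (tight); lathe time 233/233 (tight).
Dual feasibility on the basic columns requires 3·y_inspection + 3·y_lathe time = 43.5, 1·y_inspection + 4·y_lathe time = 38.5.
→ y_inspection = 6.5 and y_lathe time = 8.
Δz = y_lathe time·Δb = 8 × (1) = 8, so new z* = 2696 + 8 = 2704.

2704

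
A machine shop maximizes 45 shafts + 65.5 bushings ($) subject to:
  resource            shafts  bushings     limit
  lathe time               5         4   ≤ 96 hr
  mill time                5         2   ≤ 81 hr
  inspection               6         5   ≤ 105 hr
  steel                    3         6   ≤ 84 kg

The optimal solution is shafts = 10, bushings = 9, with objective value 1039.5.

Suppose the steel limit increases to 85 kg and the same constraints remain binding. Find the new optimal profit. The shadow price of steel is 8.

1047.5

Δb = 1, so new z* = 1039.5 + (8)·(1) = 1039.5 + 8 = 1047.5.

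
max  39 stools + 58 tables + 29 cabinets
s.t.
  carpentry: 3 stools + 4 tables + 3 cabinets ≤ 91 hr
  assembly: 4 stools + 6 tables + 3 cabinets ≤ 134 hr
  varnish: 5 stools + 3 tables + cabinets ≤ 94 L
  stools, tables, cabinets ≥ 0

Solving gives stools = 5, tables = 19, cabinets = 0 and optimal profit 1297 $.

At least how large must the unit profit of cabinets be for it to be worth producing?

30

At the optimum: carpentry uses 91 of 91 (binding); assembly uses 134 of 134 (binding); varnish uses 82 of 94 (slack = 12).
Since varnish is not tight, its dual is 0.
From A_Bᵀ y = c: 3·y_carpentry + 4·y_assembly = 39; 4·y_carpentry + 6·y_assembly = 58.
→ y_carpentry = 1 and y_assembly = 9.
cabinets enters the basis when its profit ≥ yᵀa₃ = 1·3 + 9·3 = 30.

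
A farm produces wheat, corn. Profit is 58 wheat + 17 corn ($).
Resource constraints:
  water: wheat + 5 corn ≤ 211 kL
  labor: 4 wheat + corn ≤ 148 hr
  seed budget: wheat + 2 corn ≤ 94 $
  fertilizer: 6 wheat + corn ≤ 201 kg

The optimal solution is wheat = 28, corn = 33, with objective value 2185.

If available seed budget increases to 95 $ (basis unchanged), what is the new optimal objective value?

Check each constraint at x*: water 193/211 (slack 18); labor 145/148 (slack 3); seed budget 94/94 (tight); fertilizer 201/201 (tight).
Since water, labor are not tight, their duals are 0.
Dual feasibility on the basic columns requires 1·y_seed budget + 6·y_fertilizer = 58, 2·y_seed budget + 1·y_fertilizer = 17.
This yields shadow prices y_seed budget = 4, y_fertilizer = 9.
Δz = y_seed budget·Δb = 4 × (1) = 4, so new z* = 2185 + 4 = 2189.

2189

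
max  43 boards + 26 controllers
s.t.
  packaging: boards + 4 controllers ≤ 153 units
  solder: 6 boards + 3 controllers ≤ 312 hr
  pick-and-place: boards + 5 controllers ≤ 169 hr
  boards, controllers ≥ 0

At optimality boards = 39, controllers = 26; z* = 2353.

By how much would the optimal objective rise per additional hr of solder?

At the optimum: packaging uses 143 of 153 (slack = 10); solder uses 312 of 312 (binding); pick-and-place uses 169 of 169 (binding).
Slack constraints have shadow price 0 (complementary slackness).
Dual feasibility on the basic columns requires 6·y_solder + 1·y_pick-and-place = 43, 3·y_solder + 5·y_pick-and-place = 26.
Solving: y_solder = 7, y_pick-and-place = 1.
Shadow price of solder = 7.

7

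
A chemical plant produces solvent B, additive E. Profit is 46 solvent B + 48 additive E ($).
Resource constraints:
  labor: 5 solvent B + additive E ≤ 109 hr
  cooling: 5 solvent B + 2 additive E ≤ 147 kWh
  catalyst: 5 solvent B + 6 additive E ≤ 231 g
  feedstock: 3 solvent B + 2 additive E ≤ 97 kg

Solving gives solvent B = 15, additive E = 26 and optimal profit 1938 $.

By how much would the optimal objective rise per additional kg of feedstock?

At the optimum: labor uses 101 of 109 (slack = 8); cooling uses 127 of 147 (slack = 20); catalyst uses 231 of 231 (binding); feedstock uses 97 of 97 (binding).
Slack constraints have shadow price 0 (complementary slackness).
Dual feasibility on the basic columns requires 5·y_catalyst + 3·y_feedstock = 46, 6·y_catalyst + 2·y_feedstock = 48.
Solving: y_catalyst = 6.5, y_feedstock = 4.5.
Shadow price of feedstock = 4.5.

4.5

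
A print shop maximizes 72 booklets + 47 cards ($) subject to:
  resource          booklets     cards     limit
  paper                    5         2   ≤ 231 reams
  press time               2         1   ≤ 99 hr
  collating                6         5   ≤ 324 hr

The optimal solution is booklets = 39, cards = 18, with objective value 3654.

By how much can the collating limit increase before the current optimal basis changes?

Binding constraints: paper, collating. The basis is B = [[5,2],[6,5]] with det 13.
Per unit increase in collating, x* moves by d = (-0.1538, 0.3846).
The basis stays optimal until press time becomes binding; allowable increase = 39 hr.

39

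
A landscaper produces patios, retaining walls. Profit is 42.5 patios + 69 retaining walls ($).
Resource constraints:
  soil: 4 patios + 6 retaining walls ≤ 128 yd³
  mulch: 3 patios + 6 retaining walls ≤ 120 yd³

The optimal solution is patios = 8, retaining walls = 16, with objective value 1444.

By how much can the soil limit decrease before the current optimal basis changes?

8

Binding constraints: soil, mulch. The basis is B = [[4,6],[3,6]] with det 6.
Per unit decrease in soil, x* moves by d = (-1, 0.5).
The basis stays optimal until patios reaches 0; allowable decrease = 8 yd³.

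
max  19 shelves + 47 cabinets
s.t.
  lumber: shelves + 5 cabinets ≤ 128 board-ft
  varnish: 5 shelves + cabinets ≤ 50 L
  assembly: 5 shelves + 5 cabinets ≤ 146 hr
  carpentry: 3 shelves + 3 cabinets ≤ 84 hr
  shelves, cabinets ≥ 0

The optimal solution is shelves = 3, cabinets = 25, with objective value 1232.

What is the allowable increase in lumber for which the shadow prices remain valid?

Binding constraints: lumber, carpentry. The basis is B = [[1,5],[3,3]] with det -12.
Per unit increase in lumber, x* moves by d = (-0.25, 0.25).
The basis stays optimal until shelves reaches 0; allowable increase = 12 board-ft.

12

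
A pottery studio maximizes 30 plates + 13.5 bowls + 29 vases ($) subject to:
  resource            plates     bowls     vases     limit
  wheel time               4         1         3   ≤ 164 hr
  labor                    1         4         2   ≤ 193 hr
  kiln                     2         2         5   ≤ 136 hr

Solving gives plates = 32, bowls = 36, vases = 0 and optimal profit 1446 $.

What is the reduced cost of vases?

-7.5

At the optimum: wheel time uses 164 of 164 (binding); labor uses 176 of 193 (slack = 17); kiln uses 136 of 136 (binding).
By complementary slackness, y = 0 for the non-binding constraint.
The binding rows give the dual system: 4·y_wheel time + 2·y_kiln = 30 and 1·y_wheel time + 2·y_kiln = 13.5.
Solving: y_wheel time = 5.5, y_kiln = 4.
Reduced cost of vases: c₃ − yᵀa₃ = 29 − (5.5·3 + 4·5) = 29 − 36.5 = -7.5.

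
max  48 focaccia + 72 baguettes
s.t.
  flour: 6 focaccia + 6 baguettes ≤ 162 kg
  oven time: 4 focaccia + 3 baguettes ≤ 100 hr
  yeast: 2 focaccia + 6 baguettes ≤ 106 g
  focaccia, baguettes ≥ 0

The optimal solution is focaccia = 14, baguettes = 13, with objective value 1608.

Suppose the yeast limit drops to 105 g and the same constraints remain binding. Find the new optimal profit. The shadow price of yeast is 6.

1602

Δb = -1, so new z* = 1608 + (6)·(-1) = 1608 − 6 = 1602.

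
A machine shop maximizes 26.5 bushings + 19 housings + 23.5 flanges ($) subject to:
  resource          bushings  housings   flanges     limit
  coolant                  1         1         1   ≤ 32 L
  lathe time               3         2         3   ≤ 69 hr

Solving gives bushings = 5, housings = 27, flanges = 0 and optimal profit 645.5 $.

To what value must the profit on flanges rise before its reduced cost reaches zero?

Check each constraint at x*: coolant 32/32 (tight); lathe time 69/69 (tight).
Dual feasibility on the basic columns requires 1·y_coolant + 3·y_lathe time = 26.5, 1·y_coolant + 2·y_lathe time = 19.
Solving: y_coolant = 4, y_lathe time = 7.5.
flanges enters the basis when its profit ≥ yᵀa₃ = 4·1 + 7.5·3 = 26.5.

26.5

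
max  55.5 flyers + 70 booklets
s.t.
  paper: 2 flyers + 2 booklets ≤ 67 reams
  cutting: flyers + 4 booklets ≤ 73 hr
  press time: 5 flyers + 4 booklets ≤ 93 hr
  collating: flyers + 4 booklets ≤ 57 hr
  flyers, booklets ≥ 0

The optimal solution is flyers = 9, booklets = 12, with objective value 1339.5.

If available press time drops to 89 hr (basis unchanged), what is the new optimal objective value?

Check each constraint at x*: paper 42/67 (slack 25); cutting 57/73 (slack 16); press time 93/93 (tight); collating 57/57 (tight).
Since paper, cutting are not tight, their duals are 0.
From A_Bᵀ y = c: 5·y_press time + 1·y_collating = 55.5; 4·y_press time + 4·y_collating = 70.
Solving: y_press time = 9.5, y_collating = 8.
Δz = y_press time·Δb = 9.5 × (-4) = -38, so new z* = 1339.5 − 38 = 1301.5.

1301.5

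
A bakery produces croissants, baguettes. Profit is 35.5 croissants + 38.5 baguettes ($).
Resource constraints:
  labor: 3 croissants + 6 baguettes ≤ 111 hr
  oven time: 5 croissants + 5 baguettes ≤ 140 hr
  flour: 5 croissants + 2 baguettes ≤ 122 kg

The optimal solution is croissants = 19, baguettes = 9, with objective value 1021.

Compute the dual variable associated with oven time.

Check each constraint at x*: labor 111/111 (tight); oven time 140/140 (tight); flour 113/122 (slack 9).
By complementary slackness, y = 0 for the non-binding constraint.
The binding rows give the dual system: 3·y_labor + 5·y_oven time = 35.5 and 6·y_labor + 5·y_oven time = 38.5.
Solving: y_labor = 1, y_oven time = 6.5.
Shadow price of oven time = 6.5.

6.5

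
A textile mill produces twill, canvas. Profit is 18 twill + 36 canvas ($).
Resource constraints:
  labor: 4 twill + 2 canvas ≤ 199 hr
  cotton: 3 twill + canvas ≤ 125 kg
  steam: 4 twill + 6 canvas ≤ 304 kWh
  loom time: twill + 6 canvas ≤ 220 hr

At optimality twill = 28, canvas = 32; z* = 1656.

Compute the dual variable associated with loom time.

2

At the optimum: labor uses 176 of 199 (slack = 23); cotton uses 116 of 125 (slack = 9); steam uses 304 of 304 (binding); loom time uses 220 of 220 (binding).
By complementary slackness, y = 0 for the non-binding constraints.
From A_Bᵀ y = c: 4·y_steam + 1·y_loom time = 18; 6·y_steam + 6·y_loom time = 36.
This yields shadow prices y_steam = 4, y_loom time = 2.
Shadow price of loom time = 2.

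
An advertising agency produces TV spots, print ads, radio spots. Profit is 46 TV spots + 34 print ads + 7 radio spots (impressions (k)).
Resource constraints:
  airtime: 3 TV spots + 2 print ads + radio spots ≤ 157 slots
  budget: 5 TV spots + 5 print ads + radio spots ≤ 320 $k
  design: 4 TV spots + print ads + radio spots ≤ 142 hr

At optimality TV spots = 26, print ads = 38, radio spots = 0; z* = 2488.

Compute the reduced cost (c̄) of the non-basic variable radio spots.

-3

Binding: budget and design. Non-binding: airtime (3 unused).
By complementary slackness, y = 0 for the non-binding constraint.
Dual feasibility on the basic columns requires 5·y_budget + 4·y_design = 46, 5·y_budget + 1·y_design = 34.
→ y_budget = 6 and y_design = 4.
Reduced cost of radio spots: c₃ − yᵀa₃ = 7 − (6·1 + 4·1) = 7 − 10 = -3.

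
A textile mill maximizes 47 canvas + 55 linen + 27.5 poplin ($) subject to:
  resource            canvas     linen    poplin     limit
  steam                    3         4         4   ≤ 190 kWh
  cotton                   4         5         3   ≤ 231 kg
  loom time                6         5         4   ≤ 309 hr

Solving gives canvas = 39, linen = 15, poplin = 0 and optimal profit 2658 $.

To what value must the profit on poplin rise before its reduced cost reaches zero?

Check each constraint at x*: steam 177/190 (slack 13); cotton 231/231 (tight); loom time 309/309 (tight).
Slack constraints have shadow price 0 (complementary slackness).
Dual feasibility on the basic columns requires 4·y_cotton + 6·y_loom time = 47, 5·y_cotton + 5·y_loom time = 55.
→ y_cotton = 9.5 and y_loom time = 1.5.
poplin enters the basis when its profit ≥ yᵀa₃ = 9.5·3 + 1.5·4 = 34.5.

34.5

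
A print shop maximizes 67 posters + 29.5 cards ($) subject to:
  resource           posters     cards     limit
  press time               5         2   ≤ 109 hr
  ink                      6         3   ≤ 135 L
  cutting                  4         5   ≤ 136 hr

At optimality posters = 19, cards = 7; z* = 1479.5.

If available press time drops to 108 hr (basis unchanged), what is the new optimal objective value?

1471.5

Check each constraint at x*: press time 109/109 (tight); ink 135/135 (tight); cutting 111/136 (slack 25).
By complementary slackness, y = 0 for the non-binding constraint.
Dual feasibility on the basic columns requires 5·y_press time + 6·y_ink = 67, 2·y_press time + 3·y_ink = 29.5.
This yields shadow prices y_press time = 8, y_ink = 4.5.
Δz = y_press time·Δb = 8 × (-1) = -8, so new z* = 1479.5 − 8 = 1471.5.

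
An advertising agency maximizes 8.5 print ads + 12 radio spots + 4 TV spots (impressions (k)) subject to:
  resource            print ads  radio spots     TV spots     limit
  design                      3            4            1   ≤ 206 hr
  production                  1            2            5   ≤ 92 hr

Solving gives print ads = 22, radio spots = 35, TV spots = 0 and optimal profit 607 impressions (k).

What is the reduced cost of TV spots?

At the optimum: design uses 206 of 206 (binding); production uses 92 of 92 (binding).
The binding rows give the dual system: 3·y_design + 1·y_production = 8.5 and 4·y_design + 2·y_production = 12.
Solving: y_design = 2.5, y_production = 1.
Reduced cost of TV spots: c₃ − yᵀa₃ = 4 − (2.5·1 + 1·5) = 4 − 7.5 = -3.5.

-3.5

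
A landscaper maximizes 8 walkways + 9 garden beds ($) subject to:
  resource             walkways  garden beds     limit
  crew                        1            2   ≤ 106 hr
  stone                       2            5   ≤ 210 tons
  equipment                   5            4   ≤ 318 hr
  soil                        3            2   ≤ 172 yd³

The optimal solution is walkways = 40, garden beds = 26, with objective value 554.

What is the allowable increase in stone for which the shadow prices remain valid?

Binding constraints: stone, soil. The basis is B = [[2,5],[3,2]] with det -11.
Per unit increase in stone, x* moves by d = (-0.1818, 0.2727).
The basis stays optimal until crew becomes binding; allowable increase = 38.5 tons.

38.5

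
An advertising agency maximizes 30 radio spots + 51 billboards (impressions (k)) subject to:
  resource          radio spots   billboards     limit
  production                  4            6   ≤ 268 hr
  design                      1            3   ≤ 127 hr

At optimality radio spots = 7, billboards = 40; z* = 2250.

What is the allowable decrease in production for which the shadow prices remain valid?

Binding constraints: production, design. The basis is B = [[4,6],[1,3]] with det 6.
Per unit decrease in production, x* moves by d = (-0.5, 0.1667).
The basis stays optimal until radio spots reaches 0; allowable decrease = 14 hr.

14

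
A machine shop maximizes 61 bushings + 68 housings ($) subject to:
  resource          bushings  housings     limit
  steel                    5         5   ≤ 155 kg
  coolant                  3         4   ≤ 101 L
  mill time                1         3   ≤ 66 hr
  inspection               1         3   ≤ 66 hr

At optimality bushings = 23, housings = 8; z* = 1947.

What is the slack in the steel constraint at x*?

0

steel used = 5·23 + 5·8 = 155; slack = 155 − 155 = 0.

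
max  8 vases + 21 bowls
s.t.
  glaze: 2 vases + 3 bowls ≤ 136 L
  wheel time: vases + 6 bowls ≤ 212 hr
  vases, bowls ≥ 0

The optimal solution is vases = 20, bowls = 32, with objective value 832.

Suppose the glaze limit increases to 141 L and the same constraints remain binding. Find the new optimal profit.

847

Both glaze and wheel time are binding at x*.
Dual feasibility on the basic columns requires 2·y_glaze + 1·y_wheel time = 8, 3·y_glaze + 6·y_wheel time = 21.
This yields shadow prices y_glaze = 3, y_wheel time = 2.
Δz = y_glaze·Δb = 3 × (5) = 15, so new z* = 832 + 15 = 847.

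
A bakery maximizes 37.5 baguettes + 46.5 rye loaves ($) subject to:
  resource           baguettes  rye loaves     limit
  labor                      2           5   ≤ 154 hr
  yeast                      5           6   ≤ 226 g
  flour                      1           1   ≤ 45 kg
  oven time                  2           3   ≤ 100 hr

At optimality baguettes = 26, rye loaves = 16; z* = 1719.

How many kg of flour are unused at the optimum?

flour used = 1·26 + 1·16 = 42; slack = 45 − 42 = 3.

3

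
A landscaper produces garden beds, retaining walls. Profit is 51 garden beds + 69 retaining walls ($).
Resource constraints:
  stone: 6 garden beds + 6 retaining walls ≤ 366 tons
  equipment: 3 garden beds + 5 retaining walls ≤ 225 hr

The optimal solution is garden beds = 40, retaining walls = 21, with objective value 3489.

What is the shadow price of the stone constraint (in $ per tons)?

At the optimum: stone uses 366 of 366 (binding); equipment uses 225 of 225 (binding).
Dual feasibility on the basic columns requires 6·y_stone + 3·y_equipment = 51, 6·y_stone + 5·y_equipment = 69.
Solving: y_stone = 4, y_equipment = 9.
Shadow price of stone = 4.

4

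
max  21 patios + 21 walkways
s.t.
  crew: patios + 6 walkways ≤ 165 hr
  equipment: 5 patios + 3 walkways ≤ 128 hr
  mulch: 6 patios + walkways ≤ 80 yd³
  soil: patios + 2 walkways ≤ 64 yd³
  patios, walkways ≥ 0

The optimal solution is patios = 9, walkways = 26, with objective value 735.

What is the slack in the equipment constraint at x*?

equipment used = 5·9 + 3·26 = 123; slack = 128 − 123 = 5.

5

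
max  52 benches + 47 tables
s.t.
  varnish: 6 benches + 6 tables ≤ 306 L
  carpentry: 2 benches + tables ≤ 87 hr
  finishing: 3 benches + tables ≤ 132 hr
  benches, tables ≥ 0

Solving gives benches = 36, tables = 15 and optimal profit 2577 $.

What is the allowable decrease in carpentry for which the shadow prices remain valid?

36

Binding constraints: varnish, carpentry. The basis is B = [[6,6],[2,1]] with det -6.
Per unit decrease in carpentry, x* moves by d = (-1, 1).
The basis stays optimal until benches reaches 0; allowable decrease = 36 hr.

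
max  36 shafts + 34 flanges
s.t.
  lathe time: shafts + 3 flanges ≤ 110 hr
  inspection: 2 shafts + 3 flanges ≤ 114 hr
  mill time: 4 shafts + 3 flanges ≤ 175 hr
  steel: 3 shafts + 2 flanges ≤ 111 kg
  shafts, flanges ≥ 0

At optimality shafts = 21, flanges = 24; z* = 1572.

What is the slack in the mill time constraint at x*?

mill time used = 4·21 + 3·24 = 156; slack = 175 − 156 = 19.

19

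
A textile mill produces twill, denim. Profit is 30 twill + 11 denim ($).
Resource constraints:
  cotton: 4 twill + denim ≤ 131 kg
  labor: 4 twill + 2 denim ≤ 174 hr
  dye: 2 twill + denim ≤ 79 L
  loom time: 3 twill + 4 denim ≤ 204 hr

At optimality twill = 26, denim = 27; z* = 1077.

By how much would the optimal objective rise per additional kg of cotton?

Binding: cotton and dye. Non-binding: labor (16 unused), loom time (18 unused).
By complementary slackness, y = 0 for the non-binding constraints.
Dual feasibility on the basic columns requires 4·y_cotton + 2·y_dye = 30, 1·y_cotton + 1·y_dye = 11.
This yields shadow prices y_cotton = 4, y_dye = 7.
Shadow price of cotton = 4.

4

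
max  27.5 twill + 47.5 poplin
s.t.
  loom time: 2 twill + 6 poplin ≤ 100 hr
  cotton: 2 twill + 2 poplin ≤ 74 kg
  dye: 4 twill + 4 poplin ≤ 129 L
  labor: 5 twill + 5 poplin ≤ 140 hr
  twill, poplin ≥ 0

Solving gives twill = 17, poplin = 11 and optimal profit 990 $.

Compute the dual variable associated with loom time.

Binding: loom time and labor. Non-binding: cotton (18 unused), dye (17 unused).
Slack constraints have shadow price 0 (complementary slackness).
From A_Bᵀ y = c: 2·y_loom time + 5·y_labor = 27.5; 6·y_loom time + 5·y_labor = 47.5.
Solving: y_loom time = 5, y_labor = 3.5.
Shadow price of loom time = 5.

5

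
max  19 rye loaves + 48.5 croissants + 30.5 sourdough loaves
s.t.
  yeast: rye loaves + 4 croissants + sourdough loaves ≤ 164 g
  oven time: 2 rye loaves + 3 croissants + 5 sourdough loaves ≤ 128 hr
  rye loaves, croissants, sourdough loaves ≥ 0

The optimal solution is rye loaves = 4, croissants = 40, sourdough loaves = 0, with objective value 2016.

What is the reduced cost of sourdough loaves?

Check each constraint at x*: yeast 164/164 (tight); oven time 128/128 (tight).
From A_Bᵀ y = c: 1·y_yeast + 2·y_oven time = 19; 4·y_yeast + 3·y_oven time = 48.5.
→ y_yeast = 8 and y_oven time = 5.5.
Reduced cost of sourdough loaves: c₃ − yᵀa₃ = 30.5 − (8·1 + 5.5·5) = 30.5 − 35.5 = -5.

-5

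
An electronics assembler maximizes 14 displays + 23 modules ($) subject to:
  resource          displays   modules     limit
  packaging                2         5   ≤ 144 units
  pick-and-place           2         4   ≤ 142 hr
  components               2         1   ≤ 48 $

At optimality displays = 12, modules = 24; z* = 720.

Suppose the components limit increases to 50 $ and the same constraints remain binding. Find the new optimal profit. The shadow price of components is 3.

Δb = 2, so new z* = 720 + (3)·(2) = 720 + 6 = 726.

726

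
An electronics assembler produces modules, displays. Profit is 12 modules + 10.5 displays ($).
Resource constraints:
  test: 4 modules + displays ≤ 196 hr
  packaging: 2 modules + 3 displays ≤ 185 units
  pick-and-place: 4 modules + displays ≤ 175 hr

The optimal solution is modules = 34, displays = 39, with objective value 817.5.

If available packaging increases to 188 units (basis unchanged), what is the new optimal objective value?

Binding: packaging and pick-and-place. Non-binding: test (21 unused).
By complementary slackness, y = 0 for the non-binding constraint.
Dual feasibility on the basic columns requires 2·y_packaging + 4·y_pick-and-place = 12, 3·y_packaging + 1·y_pick-and-place = 10.5.
This yields shadow prices y_packaging = 3, y_pick-and-place = 1.5.
Δz = y_packaging·Δb = 3 × (3) = 9, so new z* = 817.5 + 9 = 826.5.

826.5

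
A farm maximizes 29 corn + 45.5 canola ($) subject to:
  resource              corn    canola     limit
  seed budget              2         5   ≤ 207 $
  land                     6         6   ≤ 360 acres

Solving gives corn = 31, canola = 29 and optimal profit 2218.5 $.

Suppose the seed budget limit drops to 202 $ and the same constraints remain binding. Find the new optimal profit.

2191

At the optimum: seed budget uses 207 of 207 (binding); land uses 360 of 360 (binding).
Dual feasibility on the basic columns requires 2·y_seed budget + 6·y_land = 29, 5·y_seed budget + 6·y_land = 45.5.
Solving: y_seed budget = 5.5, y_land = 3.
Δz = y_seed budget·Δb = 5.5 × (-5) = -27.5, so new z* = 2218.5 − 27.5 = 2191.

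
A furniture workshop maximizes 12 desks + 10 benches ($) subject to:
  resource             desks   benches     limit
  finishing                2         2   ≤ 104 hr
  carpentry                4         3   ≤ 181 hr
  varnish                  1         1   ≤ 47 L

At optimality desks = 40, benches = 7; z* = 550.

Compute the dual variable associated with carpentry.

Binding: carpentry and varnish. Non-binding: finishing (10 unused).
By complementary slackness, y = 0 for the non-binding constraint.
The binding rows give the dual system: 4·y_carpentry + 1·y_varnish = 12 and 3·y_carpentry + 1·y_varnish = 10.
This yields shadow prices y_carpentry = 2, y_varnish = 4.
Shadow price of carpentry = 2.

2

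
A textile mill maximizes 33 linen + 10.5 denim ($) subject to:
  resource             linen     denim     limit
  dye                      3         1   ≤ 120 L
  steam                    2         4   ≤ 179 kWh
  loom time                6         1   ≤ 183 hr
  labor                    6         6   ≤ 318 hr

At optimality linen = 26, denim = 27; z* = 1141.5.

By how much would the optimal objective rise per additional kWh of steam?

0

Check each constraint at x*: dye 105/120 (slack 15); steam 160/179 (slack 19); loom time 183/183 (tight); labor 318/318 (tight).
Since dye, steam are not tight, their duals are 0.
From A_Bᵀ y = c: 6·y_loom time + 6·y_labor = 33; 1·y_loom time + 6·y_labor = 10.5.
Solving: y_loom time = 4.5, y_labor = 1.
Shadow price of steam = 0.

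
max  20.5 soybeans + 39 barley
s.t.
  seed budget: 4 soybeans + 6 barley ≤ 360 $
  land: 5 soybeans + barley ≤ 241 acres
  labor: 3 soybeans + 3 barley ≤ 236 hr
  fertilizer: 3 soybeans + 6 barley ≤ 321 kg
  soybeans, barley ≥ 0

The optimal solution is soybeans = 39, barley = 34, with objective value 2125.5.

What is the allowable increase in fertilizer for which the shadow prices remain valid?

Binding constraints: seed budget, fertilizer. The basis is B = [[4,6],[3,6]] with det 6.
Per unit increase in fertilizer, x* moves by d = (-1, 0.6667).
The basis stays optimal until soybeans reaches 0; allowable increase = 39 kg.

39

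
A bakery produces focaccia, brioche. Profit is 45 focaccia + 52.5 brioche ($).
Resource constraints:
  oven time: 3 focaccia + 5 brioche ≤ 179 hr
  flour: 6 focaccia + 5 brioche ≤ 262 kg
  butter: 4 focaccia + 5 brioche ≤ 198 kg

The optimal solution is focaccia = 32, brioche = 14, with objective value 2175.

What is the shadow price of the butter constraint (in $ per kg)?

9

At the optimum: oven time uses 166 of 179 (slack = 13); flour uses 262 of 262 (binding); butter uses 198 of 198 (binding).
Since oven time is not tight, its dual is 0.
From A_Bᵀ y = c: 6·y_flour + 4·y_butter = 45; 5·y_flour + 5·y_butter = 52.5.
Solving: y_flour = 1.5, y_butter = 9.
Shadow price of butter = 9.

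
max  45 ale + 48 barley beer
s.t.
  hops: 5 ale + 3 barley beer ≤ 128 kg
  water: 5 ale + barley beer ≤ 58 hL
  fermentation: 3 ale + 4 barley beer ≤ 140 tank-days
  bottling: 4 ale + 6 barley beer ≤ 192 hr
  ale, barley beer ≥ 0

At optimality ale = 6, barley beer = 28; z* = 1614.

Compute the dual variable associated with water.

Check each constraint at x*: hops 114/128 (slack 14); water 58/58 (tight); fermentation 130/140 (slack 10); bottling 192/192 (tight).
By complementary slackness, y = 0 for the non-binding constraints.
The binding rows give the dual system: 5·y_water + 4·y_bottling = 45 and 1·y_water + 6·y_bottling = 48.
This yields shadow prices y_water = 3, y_bottling = 7.5.
Shadow price of water = 3.

3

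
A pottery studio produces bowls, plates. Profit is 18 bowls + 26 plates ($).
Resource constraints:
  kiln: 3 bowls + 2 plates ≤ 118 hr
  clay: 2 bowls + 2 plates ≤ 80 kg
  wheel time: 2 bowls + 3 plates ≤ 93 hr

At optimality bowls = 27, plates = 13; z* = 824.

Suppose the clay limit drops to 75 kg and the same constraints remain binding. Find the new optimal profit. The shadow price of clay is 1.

Δb = -5, so new z* = 824 + (1)·(-5) = 824 − 5 = 819.

819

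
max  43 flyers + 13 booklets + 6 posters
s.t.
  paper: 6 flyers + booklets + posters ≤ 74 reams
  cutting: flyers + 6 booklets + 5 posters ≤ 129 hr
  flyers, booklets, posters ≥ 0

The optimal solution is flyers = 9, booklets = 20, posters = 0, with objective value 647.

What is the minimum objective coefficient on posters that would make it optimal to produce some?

12

Both paper and cutting are binding at x*.
From A_Bᵀ y = c: 6·y_paper + 1·y_cutting = 43; 1·y_paper + 6·y_cutting = 13.
This yields shadow prices y_paper = 7, y_cutting = 1.
posters enters the basis when its profit ≥ yᵀa₃ = 7·1 + 1·5 = 12.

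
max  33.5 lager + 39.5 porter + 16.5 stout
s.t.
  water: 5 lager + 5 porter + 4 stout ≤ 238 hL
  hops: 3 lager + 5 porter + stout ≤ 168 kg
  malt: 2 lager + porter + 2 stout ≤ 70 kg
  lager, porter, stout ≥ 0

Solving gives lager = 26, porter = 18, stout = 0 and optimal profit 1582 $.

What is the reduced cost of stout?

At the optimum: water uses 220 of 238 (slack = 18); hops uses 168 of 168 (binding); malt uses 70 of 70 (binding).
Since water is not tight, its dual is 0.
Dual feasibility on the basic columns requires 3·y_hops + 2·y_malt = 33.5, 5·y_hops + 1·y_malt = 39.5.
→ y_hops = 6.5 and y_malt = 7.
Reduced cost of stout: c₃ − yᵀa₃ = 16.5 − (6.5·1 + 7·2) = 16.5 − 20.5 = -4.

-4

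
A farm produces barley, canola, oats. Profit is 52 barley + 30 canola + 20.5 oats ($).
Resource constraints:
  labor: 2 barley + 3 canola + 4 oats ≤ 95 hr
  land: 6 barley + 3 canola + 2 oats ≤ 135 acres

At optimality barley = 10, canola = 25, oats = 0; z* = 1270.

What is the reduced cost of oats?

Both labor and land are binding at x*.
Dual feasibility on the basic columns requires 2·y_labor + 6·y_land = 52, 3·y_labor + 3·y_land = 30.
→ y_labor = 2 and y_land = 8.
Reduced cost of oats: c₃ − yᵀa₃ = 20.5 − (2·4 + 8·2) = 20.5 − 24 = -3.5.

-3.5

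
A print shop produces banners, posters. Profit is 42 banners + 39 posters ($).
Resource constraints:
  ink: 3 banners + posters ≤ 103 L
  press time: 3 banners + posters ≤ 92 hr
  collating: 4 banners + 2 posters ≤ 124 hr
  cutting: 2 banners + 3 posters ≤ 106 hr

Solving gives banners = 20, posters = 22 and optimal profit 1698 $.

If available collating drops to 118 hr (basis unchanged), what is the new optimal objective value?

1662

At the optimum: ink uses 82 of 103 (slack = 21); press time uses 82 of 92 (slack = 10); collating uses 124 of 124 (binding); cutting uses 106 of 106 (binding).
Since ink, press time are not tight, their duals are 0.
The binding rows give the dual system: 4·y_collating + 2·y_cutting = 42 and 2·y_collating + 3·y_cutting = 39.
Solving: y_collating = 6, y_cutting = 9.
Δz = y_collating·Δb = 6 × (-6) = -36, so new z* = 1698 − 36 = 1662.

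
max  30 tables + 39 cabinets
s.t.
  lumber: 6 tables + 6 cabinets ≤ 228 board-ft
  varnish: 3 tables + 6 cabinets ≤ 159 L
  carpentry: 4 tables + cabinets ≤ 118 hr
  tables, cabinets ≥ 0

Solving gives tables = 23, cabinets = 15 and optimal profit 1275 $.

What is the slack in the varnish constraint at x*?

0

varnish used = 3·23 + 6·15 = 159; slack = 159 − 159 = 0.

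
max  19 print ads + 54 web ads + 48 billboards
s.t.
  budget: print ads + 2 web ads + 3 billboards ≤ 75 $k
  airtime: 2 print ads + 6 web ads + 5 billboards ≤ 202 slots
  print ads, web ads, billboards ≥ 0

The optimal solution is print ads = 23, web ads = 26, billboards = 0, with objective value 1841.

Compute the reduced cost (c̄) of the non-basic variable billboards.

Both budget and airtime are binding at x*.
Dual feasibility on the basic columns requires 1·y_budget + 2·y_airtime = 19, 2·y_budget + 6·y_airtime = 54.
This yields shadow prices y_budget = 3, y_airtime = 8.
Reduced cost of billboards: c₃ − yᵀa₃ = 48 − (3·3 + 8·5) = 48 − 49 = -1.

-1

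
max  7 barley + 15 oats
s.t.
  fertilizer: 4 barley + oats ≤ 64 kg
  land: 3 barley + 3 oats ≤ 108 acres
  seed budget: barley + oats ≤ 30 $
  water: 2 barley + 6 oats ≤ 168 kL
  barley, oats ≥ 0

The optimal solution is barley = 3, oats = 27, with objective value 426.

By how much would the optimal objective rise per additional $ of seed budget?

At the optimum: fertilizer uses 39 of 64 (slack = 25); land uses 90 of 108 (slack = 18); seed budget uses 30 of 30 (binding); water uses 168 of 168 (binding).
Slack constraints have shadow price 0 (complementary slackness).
The binding rows give the dual system: 1·y_seed budget + 2·y_water = 7 and 1·y_seed budget + 6·y_water = 15.
Solving: y_seed budget = 3, y_water = 2.
Shadow price of seed budget = 3.

3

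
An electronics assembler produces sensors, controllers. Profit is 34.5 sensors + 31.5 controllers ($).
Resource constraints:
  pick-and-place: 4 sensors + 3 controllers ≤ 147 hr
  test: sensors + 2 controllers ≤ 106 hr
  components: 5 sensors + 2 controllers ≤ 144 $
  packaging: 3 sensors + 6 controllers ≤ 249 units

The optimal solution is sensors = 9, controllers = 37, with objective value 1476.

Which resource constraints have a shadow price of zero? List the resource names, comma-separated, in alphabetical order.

pick-and-place: 147/147 (binding)
test: 83/106 (slack 23)
components: 119/144 (slack 25)
packaging: 249/249 (binding)
By complementary slackness, a constraint with positive slack has shadow price 0 → components, test.

components, test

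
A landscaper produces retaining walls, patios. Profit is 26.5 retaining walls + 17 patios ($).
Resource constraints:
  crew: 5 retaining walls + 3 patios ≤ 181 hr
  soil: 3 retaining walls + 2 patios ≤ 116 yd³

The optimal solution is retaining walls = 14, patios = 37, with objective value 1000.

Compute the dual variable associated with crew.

At the optimum: crew uses 181 of 181 (binding); soil uses 116 of 116 (binding).
Dual feasibility on the basic columns requires 5·y_crew + 3·y_soil = 26.5, 3·y_crew + 2·y_soil = 17.
→ y_crew = 2 and y_soil = 5.5.
Shadow price of crew = 2.

2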